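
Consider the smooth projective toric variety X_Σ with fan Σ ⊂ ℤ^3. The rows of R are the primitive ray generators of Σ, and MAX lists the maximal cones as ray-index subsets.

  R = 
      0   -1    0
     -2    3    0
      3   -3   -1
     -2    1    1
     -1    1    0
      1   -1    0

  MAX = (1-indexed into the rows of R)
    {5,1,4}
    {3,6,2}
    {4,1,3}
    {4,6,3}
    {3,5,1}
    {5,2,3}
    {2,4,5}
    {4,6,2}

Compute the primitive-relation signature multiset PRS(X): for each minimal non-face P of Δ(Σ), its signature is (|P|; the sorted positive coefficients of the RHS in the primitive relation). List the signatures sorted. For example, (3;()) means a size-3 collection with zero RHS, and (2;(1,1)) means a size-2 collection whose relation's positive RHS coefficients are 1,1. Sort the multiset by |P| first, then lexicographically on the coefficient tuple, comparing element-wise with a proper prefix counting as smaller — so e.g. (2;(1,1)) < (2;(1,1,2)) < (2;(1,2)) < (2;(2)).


|primitive collections| = 5. Relations:

  {5,6}:  v_{5} + v_{6} = 0  so sig = (2;())
  {1,6}:  v_{1} + v_{6} = v_{3} + v_{4}  so sig = (2;(1,1))
  {1,2}:  v_{1} + v_{2} = 2·v_{5}  so sig = (2;(2))
  {2,3,4}:  v_{2} + v_{3} + v_{4} = v_{5}  so sig = (3;(1))
  {3,4,5}:  v_{3} + v_{4} + v_{5} = v_{1}  so sig = (3;(1))

Hence PRS(X_Σ) =
[(2;()), (2;(1,1)), (2;(2)), (3;(1)), (3;(1))]


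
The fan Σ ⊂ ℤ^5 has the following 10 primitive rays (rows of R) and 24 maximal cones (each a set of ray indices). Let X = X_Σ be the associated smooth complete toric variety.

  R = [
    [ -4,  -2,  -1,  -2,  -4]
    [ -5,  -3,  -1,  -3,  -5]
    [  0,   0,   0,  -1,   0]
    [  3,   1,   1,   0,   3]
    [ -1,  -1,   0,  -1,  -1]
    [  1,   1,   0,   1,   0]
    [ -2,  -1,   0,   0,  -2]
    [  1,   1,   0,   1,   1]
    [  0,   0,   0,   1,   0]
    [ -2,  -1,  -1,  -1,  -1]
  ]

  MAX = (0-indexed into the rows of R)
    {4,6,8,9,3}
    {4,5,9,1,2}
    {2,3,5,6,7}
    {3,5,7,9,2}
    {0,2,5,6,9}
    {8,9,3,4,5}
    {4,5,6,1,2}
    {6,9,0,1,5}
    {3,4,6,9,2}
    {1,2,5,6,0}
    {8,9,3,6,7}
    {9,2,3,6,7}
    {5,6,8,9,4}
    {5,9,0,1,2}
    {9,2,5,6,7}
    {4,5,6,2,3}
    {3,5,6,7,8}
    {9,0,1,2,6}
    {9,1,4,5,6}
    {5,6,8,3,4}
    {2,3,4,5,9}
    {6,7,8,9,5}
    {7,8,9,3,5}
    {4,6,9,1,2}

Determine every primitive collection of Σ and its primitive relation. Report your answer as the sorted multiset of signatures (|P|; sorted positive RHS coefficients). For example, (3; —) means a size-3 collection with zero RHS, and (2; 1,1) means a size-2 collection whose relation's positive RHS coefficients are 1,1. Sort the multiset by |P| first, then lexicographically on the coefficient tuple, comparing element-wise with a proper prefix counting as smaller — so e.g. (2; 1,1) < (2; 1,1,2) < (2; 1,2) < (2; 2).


Primitive collections (12):

  • {2,8}:  v_{2} + v_{8} = 0  ⟹  sig = (2; —)
  • {4,7}:  v_{4} + v_{7} = 0  ⟹  sig = (2; —)
  • {0,4}:  v_{0} + v_{4} = v_{1}  ⟹  sig = (2; 1)
  • {1,7}:  v_{1} + v_{7} = v_{0}  ⟹  sig = (2; 1)
  • {0,3}:  v_{0} + v_{3} = v_{2} + v_{4}  ⟹  sig = (2; 1,1)
  • {0,7}:  v_{0} + v_{7} = v_{2} + v_{5} + v_{6} + v_{9}  ⟹  sig = (2; 1,1,1,1)
  • {0,8}:  v_{0} + v_{8} = v_{4} + v_{5} + v_{6} + v_{9}  ⟹  sig = (2; 1,1,1,1)
  • {1,8}:  v_{1} + v_{8} = 2·v_{4} + v_{5} + v_{6} + v_{9}  ⟹  sig = (2; 1,1,1,2)
  • {1,3}:  v_{1} + v_{3} = v_{2} + 2·v_{4}  ⟹  sig = (2; 1,2)
  • {3,5,6,9}:  v_{3} + v_{5} + v_{6} + v_{9} = 0  ⟹  sig = (4; —)
  • {2,4,5,6,9}:  v_{2} + v_{4} + v_{5} + v_{6} + v_{9} = v_{0}  ⟹  sig = (5; 1)
  • {1,2,5,6,9}:  v_{1} + v_{2} + v_{5} + v_{6} + v_{9} = 2·v_{0}  ⟹  sig = (5; 2)

Signatures (|P|; sorted positive RHS coefficients), sorted:
    (2; —)
    (2; —)
    (2; 1)
    (2; 1)
    (2; 1,1)
    (2; 1,1,1,1)
    (2; 1,1,1,1)
    (2; 1,1,1,2)
    (2; 1,2)
    (4; —)
    (5; 1)
    (5; 2)


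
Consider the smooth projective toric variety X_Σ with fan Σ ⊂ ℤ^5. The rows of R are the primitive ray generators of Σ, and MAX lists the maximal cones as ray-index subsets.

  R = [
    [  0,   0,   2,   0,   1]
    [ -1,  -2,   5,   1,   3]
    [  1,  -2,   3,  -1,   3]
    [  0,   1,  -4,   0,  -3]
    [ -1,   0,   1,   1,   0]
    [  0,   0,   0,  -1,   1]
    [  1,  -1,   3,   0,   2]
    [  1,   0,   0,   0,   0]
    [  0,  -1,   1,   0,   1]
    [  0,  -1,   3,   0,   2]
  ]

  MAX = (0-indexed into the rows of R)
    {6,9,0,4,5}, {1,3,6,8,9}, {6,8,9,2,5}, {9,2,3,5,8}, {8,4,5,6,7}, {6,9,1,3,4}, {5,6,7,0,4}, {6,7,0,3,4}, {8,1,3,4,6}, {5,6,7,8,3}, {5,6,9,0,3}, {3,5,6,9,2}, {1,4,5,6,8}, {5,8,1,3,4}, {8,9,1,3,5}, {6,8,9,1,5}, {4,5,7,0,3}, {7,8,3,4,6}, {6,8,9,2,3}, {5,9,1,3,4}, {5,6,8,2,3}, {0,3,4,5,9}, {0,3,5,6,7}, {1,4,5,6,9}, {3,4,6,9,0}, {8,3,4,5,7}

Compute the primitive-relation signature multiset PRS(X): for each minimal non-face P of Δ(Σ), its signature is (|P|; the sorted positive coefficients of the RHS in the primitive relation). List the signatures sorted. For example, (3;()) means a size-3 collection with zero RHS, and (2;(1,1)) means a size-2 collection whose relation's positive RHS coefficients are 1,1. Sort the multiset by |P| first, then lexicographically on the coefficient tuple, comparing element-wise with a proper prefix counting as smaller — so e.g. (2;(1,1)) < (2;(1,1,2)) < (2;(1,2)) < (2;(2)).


Minimal non-faces — 12 found among 10 rays, 26 max cones:

  • {0,8}:  v_{0} + v_{8} = v_{9}  so sig = (2;(1))
  • {7,9}:  v_{7} + v_{9} = v_{6}  so sig = (2;(1))
  • {2,4}:  v_{2} + v_{4} = v_{8} + v_{9}  so sig = (2;(1,1))
  • {1,7}:  v_{1} + v_{7} = v_{4} + v_{6} + v_{8}  so sig = (2;(1,1,1))
  • {0,2}:  v_{0} + v_{2} = v_{3} + v_{5} + v_{6} + 2·v_{9}  so sig = (2;(1,1,1,2))
  • {2,7}:  v_{2} + v_{7} = v_{3} + v_{5} + 2·v_{6} + v_{8}  so sig = (2;(1,1,1,2))
  • {0,1}:  v_{0} + v_{1} = v_{4} + 2·v_{9}  so sig = (2;(1,2))
  • {1,2}:  v_{1} + v_{2} = 2·v_{8} + 2·v_{9}  so sig = (2;(2,2))
  • {4,8,9}:  v_{4} + v_{8} + v_{9} = v_{1}  so sig = (3;(1))
  • {3,4,5,6}:  v_{3} + v_{4} + v_{5} + v_{6} = 0  so sig = (4;())
  • {1,3,5,6}:  v_{1} + v_{3} + v_{5} + v_{6} = v_{8} + v_{9}  so sig = (4;(1,1))
  • {3,5,6,8,9}:  v_{3} + v_{5} + v_{6} + v_{8} + v_{9} = v_{2}  so sig = (5;(1))

Hence PRS(X_Σ) =
    |P|=2: 8 collections, coeffs (1), (1), (1,1), (1,1,1), (1,1,1,2), (1,1,1,2), (1,2), (2,2)
    |P|=3: 1 collection, coeffs (1)
    |P|=4: 2 collections, coeffs (), (1,1)
    |P|=5: 1 collection, coeffs (1)


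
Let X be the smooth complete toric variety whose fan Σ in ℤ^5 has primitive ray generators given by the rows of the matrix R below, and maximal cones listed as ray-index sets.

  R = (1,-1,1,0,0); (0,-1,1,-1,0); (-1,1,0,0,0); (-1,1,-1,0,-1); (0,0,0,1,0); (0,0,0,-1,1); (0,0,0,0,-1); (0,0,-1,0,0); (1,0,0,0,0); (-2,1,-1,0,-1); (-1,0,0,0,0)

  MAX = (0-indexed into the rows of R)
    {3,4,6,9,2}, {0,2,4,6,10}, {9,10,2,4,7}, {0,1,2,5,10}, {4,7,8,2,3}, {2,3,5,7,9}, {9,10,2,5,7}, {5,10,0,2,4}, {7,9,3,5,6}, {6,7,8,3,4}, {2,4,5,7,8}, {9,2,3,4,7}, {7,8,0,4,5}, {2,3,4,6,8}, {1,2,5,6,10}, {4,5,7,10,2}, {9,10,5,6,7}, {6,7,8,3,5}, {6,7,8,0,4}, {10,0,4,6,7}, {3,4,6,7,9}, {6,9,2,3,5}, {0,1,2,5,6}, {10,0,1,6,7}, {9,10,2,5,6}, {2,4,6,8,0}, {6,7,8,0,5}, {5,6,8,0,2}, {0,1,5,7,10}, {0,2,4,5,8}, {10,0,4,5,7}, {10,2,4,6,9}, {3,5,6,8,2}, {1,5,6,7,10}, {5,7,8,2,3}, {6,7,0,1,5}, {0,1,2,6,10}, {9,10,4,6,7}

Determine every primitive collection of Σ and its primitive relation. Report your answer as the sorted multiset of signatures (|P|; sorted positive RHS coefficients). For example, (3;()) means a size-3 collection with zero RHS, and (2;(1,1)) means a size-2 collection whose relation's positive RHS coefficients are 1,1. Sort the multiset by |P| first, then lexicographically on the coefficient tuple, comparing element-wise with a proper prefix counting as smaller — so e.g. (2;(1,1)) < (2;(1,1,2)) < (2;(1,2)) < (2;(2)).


The 16 primitive collections of Σ (r=11, n=5):

  {8,10}:  v_{8} + v_{10} = 0 ; sig = (2;())
  {0,3}:  v_{0} + v_{3} = v_{6} ; sig = (2;(1))
  {3,10}:  v_{3} + v_{10} = v_{9} ; sig = (2;(1))
  {8,9}:  v_{8} + v_{9} = v_{3} ; sig = (2;(1))
  {0,9}:  v_{0} + v_{9} = v_{6} + v_{10} ; sig = (2;(1,1))
  {1,4}:  v_{1} + v_{4} = v_{0} + v_{10} ; sig = (2;(1,1))
  {1,8}:  v_{1} + v_{8} = v_{0} + v_{5} + v_{6} ; sig = (2;(1,1,1))
  {1,3}:  v_{1} + v_{3} = v_{5} + 2·v_{6} + v_{10} ; sig = (2;(1,1,2))
  {1,9}:  v_{1} + v_{9} = v_{5} + 2·v_{6} + 2·v_{10} ; sig = (2;(1,2,2))
  {0,2,7}:  v_{0} + v_{2} + v_{7} = 0 ; sig = (3;())
  {4,5,6}:  v_{4} + v_{5} + v_{6} = 0 ; sig = (3;())
  {2,6,7}:  v_{2} + v_{6} + v_{7} = v_{3} ; sig = (3;(1))
  {3,4,5}:  v_{3} + v_{4} + v_{5} = v_{2} + v_{7} ; sig = (3;(1,1))
  {1,2,7}:  v_{1} + v_{2} + v_{7} = v_{5} + v_{6} + v_{10} ; sig = (3;(1,1,1))
  {4,5,9}:  v_{4} + v_{5} + v_{9} = v_{2} + v_{7} + v_{10} ; sig = (3;(1,1,1))
  {0,5,6,10}:  v_{0} + v_{5} + v_{6} + v_{10} = v_{1} ; sig = (4;(1))

Sorted signature multiset PRS(X):
    |P|=2: 9 collections, coeffs (), (1), (1), (1), (1,1), (1,1), (1,1,1), (1,1,2), (1,2,2)
    |P|=3: 6 collections, coeffs (), (), (1), (1,1), (1,1,1), (1,1,1)
    |P|=4: 1 collection, coeffs (1)


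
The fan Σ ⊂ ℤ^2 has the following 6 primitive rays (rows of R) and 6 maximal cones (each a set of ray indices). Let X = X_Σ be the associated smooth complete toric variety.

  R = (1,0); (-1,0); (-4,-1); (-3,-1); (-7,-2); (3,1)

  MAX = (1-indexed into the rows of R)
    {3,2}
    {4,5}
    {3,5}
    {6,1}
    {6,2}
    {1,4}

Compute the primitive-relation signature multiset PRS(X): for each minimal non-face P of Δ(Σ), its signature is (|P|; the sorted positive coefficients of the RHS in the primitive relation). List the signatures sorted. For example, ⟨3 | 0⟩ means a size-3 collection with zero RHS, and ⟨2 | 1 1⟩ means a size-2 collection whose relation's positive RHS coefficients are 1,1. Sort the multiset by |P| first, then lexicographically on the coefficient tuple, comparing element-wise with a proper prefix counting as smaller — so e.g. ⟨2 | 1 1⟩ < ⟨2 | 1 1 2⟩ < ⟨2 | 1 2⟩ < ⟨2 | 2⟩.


Minimal non-faces — 9 found among 6 rays, 6 max cones:

  {1,2}:  v_{1} + v_{2} = 0  ⇒ sig = ⟨2 | 0⟩
  {4,6}:  v_{4} + v_{6} = 0  ⇒ sig = ⟨2 | 0⟩
  {1,3}:  v_{1} + v_{3} = v_{4}  ⇒ sig = ⟨2 | 1⟩
  {2,4}:  v_{2} + v_{4} = v_{3}  ⇒ sig = ⟨2 | 1⟩
  {3,4}:  v_{3} + v_{4} = v_{5}  ⇒ sig = ⟨2 | 1⟩
  {3,6}:  v_{3} + v_{6} = v_{2}  ⇒ sig = ⟨2 | 1⟩
  {5,6}:  v_{5} + v_{6} = v_{3}  ⇒ sig = ⟨2 | 1⟩
  {1,5}:  v_{1} + v_{5} = 2·v_{4}  ⇒ sig = ⟨2 | 2⟩
  {2,5}:  v_{2} + v_{5} = 2·v_{3}  ⇒ sig = ⟨2 | 2⟩

Signatures (|P|; sorted positive RHS coefficients), sorted:
[⟨2 | 0⟩, ⟨2 | 0⟩, ⟨2 | 1⟩, ⟨2 | 1⟩, ⟨2 | 1⟩, ⟨2 | 1⟩, ⟨2 | 1⟩, ⟨2 | 2⟩, ⟨2 | 2⟩]


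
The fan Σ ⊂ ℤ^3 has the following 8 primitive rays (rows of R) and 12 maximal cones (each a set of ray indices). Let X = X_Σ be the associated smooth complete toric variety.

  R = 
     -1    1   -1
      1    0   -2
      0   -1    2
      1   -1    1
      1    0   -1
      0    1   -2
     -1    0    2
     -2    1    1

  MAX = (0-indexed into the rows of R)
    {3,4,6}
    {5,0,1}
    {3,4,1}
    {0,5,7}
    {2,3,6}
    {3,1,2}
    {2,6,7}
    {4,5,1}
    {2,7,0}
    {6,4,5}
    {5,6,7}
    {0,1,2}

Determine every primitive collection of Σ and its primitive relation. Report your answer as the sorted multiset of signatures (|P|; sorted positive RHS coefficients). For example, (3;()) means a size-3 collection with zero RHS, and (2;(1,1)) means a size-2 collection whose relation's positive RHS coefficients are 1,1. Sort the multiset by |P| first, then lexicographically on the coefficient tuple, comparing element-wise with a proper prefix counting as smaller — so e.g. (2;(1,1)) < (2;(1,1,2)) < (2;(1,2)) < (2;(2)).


Minimal non-faces — 10 found among 8 rays, 12 max cones:

  P={0,3}:  v_{0} + v_{3} = 0 ; sig = (2;())
  P={1,6}:  v_{1} + v_{6} = 0 ; sig = (2;())
  P={2,5}:  v_{2} + v_{5} = 0 ; sig = (2;())
  P={0,4}:  v_{0} + v_{4} = v_{5} ; sig = (2;(1))
  P={0,6}:  v_{0} + v_{6} = v_{7} ; sig = (2;(1))
  P={1,7}:  v_{1} + v_{7} = v_{0} ; sig = (2;(1))
  P={2,4}:  v_{2} + v_{4} = v_{3} ; sig = (2;(1))
  P={3,5}:  v_{3} + v_{5} = v_{4} ; sig = (2;(1))
  P={3,7}:  v_{3} + v_{7} = v_{6} ; sig = (2;(1))
  P={4,7}:  v_{4} + v_{7} = v_{5} + v_{6} ; sig = (2;(1,1))

Hence PRS(X_Σ) =
[(2;()), (2;()), (2;()), (2;(1)), (2;(1)), (2;(1)), (2;(1)), (2;(1)), (2;(1)), (2;(1,1))]


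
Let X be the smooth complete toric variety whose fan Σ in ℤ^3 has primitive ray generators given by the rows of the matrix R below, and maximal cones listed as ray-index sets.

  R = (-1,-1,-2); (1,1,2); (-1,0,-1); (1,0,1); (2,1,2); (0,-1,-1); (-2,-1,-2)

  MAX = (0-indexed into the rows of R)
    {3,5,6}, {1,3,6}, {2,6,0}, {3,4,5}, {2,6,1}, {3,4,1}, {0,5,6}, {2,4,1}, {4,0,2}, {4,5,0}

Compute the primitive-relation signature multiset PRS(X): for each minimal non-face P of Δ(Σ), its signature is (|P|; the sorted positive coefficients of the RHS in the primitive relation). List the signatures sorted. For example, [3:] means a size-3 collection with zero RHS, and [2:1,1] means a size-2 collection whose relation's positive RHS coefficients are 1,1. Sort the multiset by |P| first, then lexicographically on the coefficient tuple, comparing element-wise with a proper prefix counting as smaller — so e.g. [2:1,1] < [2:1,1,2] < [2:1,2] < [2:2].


|primitive collections| = 6. Relations:

  P={0,1}:  v_{0} + v_{1} = 0  ⇒ sig = [2:]
  P={2,3}:  v_{2} + v_{3} = 0  ⇒ sig = [2:]
  P={4,6}:  v_{4} + v_{6} = 0  ⇒ sig = [2:]
  P={0,3}:  v_{0} + v_{3} = v_{5}  ⇒ sig = [2:1]
  P={1,5}:  v_{1} + v_{5} = v_{3}  ⇒ sig = [2:1]
  P={2,5}:  v_{2} + v_{5} = v_{0}  ⇒ sig = [2:1]

Hence PRS(X_Σ) =
[[2:], [2:], [2:], [2:1], [2:1], [2:1]]


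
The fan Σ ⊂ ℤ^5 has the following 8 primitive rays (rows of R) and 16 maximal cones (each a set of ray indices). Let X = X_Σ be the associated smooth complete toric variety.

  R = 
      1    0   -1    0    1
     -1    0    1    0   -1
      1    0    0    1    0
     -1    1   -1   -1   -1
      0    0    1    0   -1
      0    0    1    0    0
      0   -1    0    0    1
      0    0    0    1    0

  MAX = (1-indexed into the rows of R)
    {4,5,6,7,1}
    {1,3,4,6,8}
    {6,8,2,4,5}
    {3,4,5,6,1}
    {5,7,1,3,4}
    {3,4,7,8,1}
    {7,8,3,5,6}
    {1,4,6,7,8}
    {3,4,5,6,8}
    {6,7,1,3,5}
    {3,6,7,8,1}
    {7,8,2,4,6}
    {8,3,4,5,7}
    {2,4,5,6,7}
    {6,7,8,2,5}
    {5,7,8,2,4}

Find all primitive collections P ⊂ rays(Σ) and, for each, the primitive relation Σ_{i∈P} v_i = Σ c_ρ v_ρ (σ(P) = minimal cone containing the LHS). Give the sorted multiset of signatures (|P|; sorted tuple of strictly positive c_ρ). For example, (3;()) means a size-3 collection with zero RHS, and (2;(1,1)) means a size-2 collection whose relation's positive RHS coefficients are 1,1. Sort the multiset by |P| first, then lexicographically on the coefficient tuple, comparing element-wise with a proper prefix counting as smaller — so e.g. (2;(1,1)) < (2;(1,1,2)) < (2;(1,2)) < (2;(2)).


|primitive collections| = 5. Relations:

  • {1,2}:  v_{1} + v_{2} = 0 ; sig = (2;())
  • {2,3}:  v_{2} + v_{3} = v_{5} + v_{8} ; sig = (2;(1,1))
  • {1,5,8}:  v_{1} + v_{5} + v_{8} = v_{3} ; sig = (3;(1))
  • {3,4,6,7}:  v_{3} + v_{4} + v_{6} + v_{7} = 0 ; sig = (4;())
  • {4,5,6,7,8}:  v_{4} + v_{5} + v_{6} + v_{7} + v_{8} = v_{2} ; sig = (5;(1))

Hence PRS(X_Σ) =
[(2;()), (2;(1,1)), (3;(1)), (4;()), (5;(1))]


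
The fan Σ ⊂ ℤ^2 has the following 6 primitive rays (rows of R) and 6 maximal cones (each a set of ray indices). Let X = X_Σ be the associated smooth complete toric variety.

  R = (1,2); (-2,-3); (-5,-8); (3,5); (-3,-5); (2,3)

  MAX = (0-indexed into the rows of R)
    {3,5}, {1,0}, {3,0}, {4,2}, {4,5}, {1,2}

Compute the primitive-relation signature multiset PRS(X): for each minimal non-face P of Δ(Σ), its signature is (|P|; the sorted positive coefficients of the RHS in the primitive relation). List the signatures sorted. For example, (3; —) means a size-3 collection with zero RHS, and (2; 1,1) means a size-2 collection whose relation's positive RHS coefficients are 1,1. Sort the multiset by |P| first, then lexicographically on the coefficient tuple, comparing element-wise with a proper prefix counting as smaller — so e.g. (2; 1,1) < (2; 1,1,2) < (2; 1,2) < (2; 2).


Σ has 9 primitive collections:

  • {1,5}:  v_{1} + v_{5} = 0  ⟹  sig = (2; —)
  • {3,4}:  v_{3} + v_{4} = 0  ⟹  sig = (2; —)
  • {0,4}:  v_{0} + v_{4} = v_{1}  ⟹  sig = (2; 1)
  • {0,5}:  v_{0} + v_{5} = v_{3}  ⟹  sig = (2; 1)
  • {1,3}:  v_{1} + v_{3} = v_{0}  ⟹  sig = (2; 1)
  • {1,4}:  v_{1} + v_{4} = v_{2}  ⟹  sig = (2; 1)
  • {2,3}:  v_{2} + v_{3} = v_{1}  ⟹  sig = (2; 1)
  • {2,5}:  v_{2} + v_{5} = v_{4}  ⟹  sig = (2; 1)
  • {0,2}:  v_{0} + v_{2} = 2·v_{1}  ⟹  sig = (2; 2)

so the primitive-relation signature multiset is
    |P|=2: 9 collections, coeffs (), (), (1), (1), (1), (1), (1), (1), (2)


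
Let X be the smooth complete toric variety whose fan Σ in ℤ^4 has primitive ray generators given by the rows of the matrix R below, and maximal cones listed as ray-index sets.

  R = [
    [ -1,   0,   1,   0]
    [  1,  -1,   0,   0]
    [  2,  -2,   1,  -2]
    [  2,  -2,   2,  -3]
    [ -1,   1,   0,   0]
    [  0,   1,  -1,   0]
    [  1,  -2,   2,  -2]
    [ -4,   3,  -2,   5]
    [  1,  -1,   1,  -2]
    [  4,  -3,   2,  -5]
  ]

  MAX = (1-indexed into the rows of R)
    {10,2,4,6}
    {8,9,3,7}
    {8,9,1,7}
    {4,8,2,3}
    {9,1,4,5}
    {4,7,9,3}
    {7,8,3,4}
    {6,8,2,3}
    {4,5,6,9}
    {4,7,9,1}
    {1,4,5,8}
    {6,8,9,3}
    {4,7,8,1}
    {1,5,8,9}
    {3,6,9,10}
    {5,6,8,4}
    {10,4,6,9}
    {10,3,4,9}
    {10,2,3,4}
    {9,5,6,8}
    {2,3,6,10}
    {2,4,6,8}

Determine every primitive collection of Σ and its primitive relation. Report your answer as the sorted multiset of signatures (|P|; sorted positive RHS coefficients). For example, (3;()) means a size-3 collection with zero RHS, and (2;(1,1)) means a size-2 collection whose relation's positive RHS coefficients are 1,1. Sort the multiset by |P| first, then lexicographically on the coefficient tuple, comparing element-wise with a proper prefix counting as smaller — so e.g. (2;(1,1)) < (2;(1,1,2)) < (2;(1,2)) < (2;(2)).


15 collections generate NE(X_Σ); each relation:

  • {2,5}:  v_{2} + v_{5} = 0  →  sig = (2;())
  • {8,10}:  v_{8} + v_{10} = 0  →  sig = (2;())
  • {1,3}:  v_{1} + v_{3} = v_{7}  →  sig = (2;(1))
  • {1,6}:  v_{1} + v_{6} = v_{5}  →  sig = (2;(1))
  • {2,9}:  v_{2} + v_{9} = v_{3}  →  sig = (2;(1))
  • {3,5}:  v_{3} + v_{5} = v_{9}  →  sig = (2;(1))
  • {6,7}:  v_{6} + v_{7} = v_{9}  →  sig = (2;(1))
  • {1,10}:  v_{1} + v_{10} = v_{4} + v_{9}  →  sig = (2;(1,1))
  • {5,7}:  v_{5} + v_{7} = v_{1} + v_{9}  →  sig = (2;(1,1))
  • {1,2}:  v_{1} + v_{2} = v_{3} + v_{4} + v_{8}  →  sig = (2;(1,1,1))
  • {5,10}:  v_{5} + v_{10} = v_{4} + v_{6} + v_{9}  →  sig = (2;(1,1,1))
  • {7,10}:  v_{7} + v_{10} = v_{3} + v_{4} + v_{9}  →  sig = (2;(1,1,1))
  • {2,7}:  v_{2} + v_{7} = 2·v_{3} + v_{4} + v_{8}  →  sig = (2;(1,1,2))
  • {3,4,6}:  v_{3} + v_{4} + v_{6} = v_{10}  →  sig = (3;(1))
  • {4,8,9}:  v_{4} + v_{8} + v_{9} = v_{1}  →  sig = (3;(1))

so the primitive-relation signature multiset is
[(2;()), (2;()), (2;(1)), (2;(1)), (2;(1)), (2;(1)), (2;(1)), (2;(1,1)), (2;(1,1)), (2;(1,1,1)), (2;(1,1,1)), (2;(1,1,1)), (2;(1,1,2)), (3;(1)), (3;(1))]


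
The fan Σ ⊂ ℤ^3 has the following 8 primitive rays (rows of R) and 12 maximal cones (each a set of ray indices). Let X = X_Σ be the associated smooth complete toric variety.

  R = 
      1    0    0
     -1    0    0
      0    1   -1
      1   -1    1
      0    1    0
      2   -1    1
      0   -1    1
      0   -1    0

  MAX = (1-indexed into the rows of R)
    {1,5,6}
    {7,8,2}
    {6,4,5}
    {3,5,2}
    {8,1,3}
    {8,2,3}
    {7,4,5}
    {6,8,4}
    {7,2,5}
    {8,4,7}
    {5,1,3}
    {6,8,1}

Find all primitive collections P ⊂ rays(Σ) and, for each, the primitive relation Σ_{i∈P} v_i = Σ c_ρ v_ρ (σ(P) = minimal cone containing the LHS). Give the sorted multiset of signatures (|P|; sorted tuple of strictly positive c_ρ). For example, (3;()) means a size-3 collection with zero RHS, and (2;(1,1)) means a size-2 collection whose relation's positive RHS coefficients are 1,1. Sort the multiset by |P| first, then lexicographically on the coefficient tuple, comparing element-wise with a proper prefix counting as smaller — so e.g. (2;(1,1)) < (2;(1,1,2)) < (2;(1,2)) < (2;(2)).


The 10 primitive collections of Σ (r=8, n=3):

  {1,2}:  v_{1} + v_{2} = 0  ⟹  sig = (2;())
  {3,7}:  v_{3} + v_{7} = 0  ⟹  sig = (2;())
  {5,8}:  v_{5} + v_{8} = 0  ⟹  sig = (2;())
  {1,4}:  v_{1} + v_{4} = v_{6}  ⟹  sig = (2;(1))
  {1,7}:  v_{1} + v_{7} = v_{4}  ⟹  sig = (2;(1))
  {2,4}:  v_{2} + v_{4} = v_{7}  ⟹  sig = (2;(1))
  {2,6}:  v_{2} + v_{6} = v_{4}  ⟹  sig = (2;(1))
  {3,4}:  v_{3} + v_{4} = v_{1}  ⟹  sig = (2;(1))
  {3,6}:  v_{3} + v_{6} = 2·v_{1}  ⟹  sig = (2;(2))
  {6,7}:  v_{6} + v_{7} = 2·v_{4}  ⟹  sig = (2;(2))

Signatures (|P|; sorted positive RHS coefficients), sorted:
    (2;())
    (2;())
    (2;())
    (2;(1))
    (2;(1))
    (2;(1))
    (2;(1))
    (2;(1))
    (2;(2))
    (2;(2))


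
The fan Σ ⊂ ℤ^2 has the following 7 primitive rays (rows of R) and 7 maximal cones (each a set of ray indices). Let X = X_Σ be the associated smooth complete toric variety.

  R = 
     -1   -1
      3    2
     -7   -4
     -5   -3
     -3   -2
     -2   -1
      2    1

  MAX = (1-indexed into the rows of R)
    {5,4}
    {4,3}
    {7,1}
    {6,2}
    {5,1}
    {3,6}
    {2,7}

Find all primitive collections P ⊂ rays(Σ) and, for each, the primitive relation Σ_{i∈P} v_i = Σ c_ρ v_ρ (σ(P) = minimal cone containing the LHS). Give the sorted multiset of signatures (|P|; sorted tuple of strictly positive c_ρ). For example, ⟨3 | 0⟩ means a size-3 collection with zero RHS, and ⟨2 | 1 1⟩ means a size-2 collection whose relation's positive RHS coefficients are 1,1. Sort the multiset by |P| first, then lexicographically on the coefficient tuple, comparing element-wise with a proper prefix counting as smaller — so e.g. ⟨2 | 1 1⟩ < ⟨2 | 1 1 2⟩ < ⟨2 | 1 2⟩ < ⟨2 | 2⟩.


Σ has 14 primitive collections:

  P={2,5}:  v_{2} + v_{5} = 0  ⟹  sig = ⟨2 | 0⟩
  P={6,7}:  v_{6} + v_{7} = 0  ⟹  sig = ⟨2 | 0⟩
  P={1,2}:  v_{1} + v_{2} = v_{7}  ⟹  sig = ⟨2 | 1⟩
  P={1,6}:  v_{1} + v_{6} = v_{5}  ⟹  sig = ⟨2 | 1⟩
  P={2,4}:  v_{2} + v_{4} = v_{6}  ⟹  sig = ⟨2 | 1⟩
  P={3,7}:  v_{3} + v_{7} = v_{4}  ⟹  sig = ⟨2 | 1⟩
  P={4,6}:  v_{4} + v_{6} = v_{3}  ⟹  sig = ⟨2 | 1⟩
  P={4,7}:  v_{4} + v_{7} = v_{5}  ⟹  sig = ⟨2 | 1⟩
  P={5,6}:  v_{5} + v_{6} = v_{4}  ⟹  sig = ⟨2 | 1⟩
  P={5,7}:  v_{5} + v_{7} = v_{1}  ⟹  sig = ⟨2 | 1⟩
  P={1,3}:  v_{1} + v_{3} = v_{4} + v_{5}  ⟹  sig = ⟨2 | 1 1⟩
  P={1,4}:  v_{1} + v_{4} = 2·v_{5}  ⟹  sig = ⟨2 | 2⟩
  P={2,3}:  v_{2} + v_{3} = 2·v_{6}  ⟹  sig = ⟨2 | 2⟩
  P={3,5}:  v_{3} + v_{5} = 2·v_{4}  ⟹  sig = ⟨2 | 2⟩

Hence PRS(X_Σ) =
[⟨2 | 0⟩, ⟨2 | 0⟩, ⟨2 | 1⟩, ⟨2 | 1⟩, ⟨2 | 1⟩, ⟨2 | 1⟩, ⟨2 | 1⟩, ⟨2 | 1⟩, ⟨2 | 1⟩, ⟨2 | 1⟩, ⟨2 | 1 1⟩, ⟨2 | 2⟩, ⟨2 | 2⟩, ⟨2 | 2⟩]


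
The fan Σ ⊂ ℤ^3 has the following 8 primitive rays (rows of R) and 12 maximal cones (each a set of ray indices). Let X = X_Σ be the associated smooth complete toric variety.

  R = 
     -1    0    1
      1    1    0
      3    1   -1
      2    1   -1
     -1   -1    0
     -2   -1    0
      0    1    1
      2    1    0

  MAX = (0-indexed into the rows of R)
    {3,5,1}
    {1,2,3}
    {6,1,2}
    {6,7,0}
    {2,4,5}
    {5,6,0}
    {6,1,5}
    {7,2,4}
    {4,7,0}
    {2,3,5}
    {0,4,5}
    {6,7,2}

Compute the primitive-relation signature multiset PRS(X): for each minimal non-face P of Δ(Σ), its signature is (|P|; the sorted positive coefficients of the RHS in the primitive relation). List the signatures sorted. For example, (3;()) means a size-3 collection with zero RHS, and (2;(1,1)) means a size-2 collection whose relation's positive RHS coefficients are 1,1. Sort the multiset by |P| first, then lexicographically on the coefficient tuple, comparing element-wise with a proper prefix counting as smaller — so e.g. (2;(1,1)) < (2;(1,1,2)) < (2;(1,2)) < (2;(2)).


12 collections generate NE(X_Σ); each relation:

  P = {1,4}:  v_{1} + v_{4} = 0  so sig = (2;())
  P = {5,7}:  v_{5} + v_{7} = 0  so sig = (2;())
  P = {0,1}:  v_{0} + v_{1} = v_{6}  so sig = (2;(1))
  P = {0,2}:  v_{0} + v_{2} = v_{7}  so sig = (2;(1))
  P = {0,3}:  v_{0} + v_{3} = v_{1}  so sig = (2;(1))
  P = {4,6}:  v_{4} + v_{6} = v_{0}  so sig = (2;(1))
  P = {1,7}:  v_{1} + v_{7} = v_{2} + v_{6}  so sig = (2;(1,1))
  P = {3,4}:  v_{3} + v_{4} = v_{2} + v_{5}  so sig = (2;(1,1))
  P = {3,7}:  v_{3} + v_{7} = v_{1} + v_{2}  so sig = (2;(1,1))
  P = {3,6}:  v_{3} + v_{6} = 2·v_{1}  so sig = (2;(2))
  P = {1,2,5}:  v_{1} + v_{2} + v_{5} = v_{3}  so sig = (3;(1))
  P = {2,5,6}:  v_{2} + v_{5} + v_{6} = v_{1}  so sig = (3;(1))

Sorted signature multiset PRS(X):
[(2;()), (2;()), (2;(1)), (2;(1)), (2;(1)), (2;(1)), (2;(1,1)), (2;(1,1)), (2;(1,1)), (2;(2)), (3;(1)), (3;(1))]


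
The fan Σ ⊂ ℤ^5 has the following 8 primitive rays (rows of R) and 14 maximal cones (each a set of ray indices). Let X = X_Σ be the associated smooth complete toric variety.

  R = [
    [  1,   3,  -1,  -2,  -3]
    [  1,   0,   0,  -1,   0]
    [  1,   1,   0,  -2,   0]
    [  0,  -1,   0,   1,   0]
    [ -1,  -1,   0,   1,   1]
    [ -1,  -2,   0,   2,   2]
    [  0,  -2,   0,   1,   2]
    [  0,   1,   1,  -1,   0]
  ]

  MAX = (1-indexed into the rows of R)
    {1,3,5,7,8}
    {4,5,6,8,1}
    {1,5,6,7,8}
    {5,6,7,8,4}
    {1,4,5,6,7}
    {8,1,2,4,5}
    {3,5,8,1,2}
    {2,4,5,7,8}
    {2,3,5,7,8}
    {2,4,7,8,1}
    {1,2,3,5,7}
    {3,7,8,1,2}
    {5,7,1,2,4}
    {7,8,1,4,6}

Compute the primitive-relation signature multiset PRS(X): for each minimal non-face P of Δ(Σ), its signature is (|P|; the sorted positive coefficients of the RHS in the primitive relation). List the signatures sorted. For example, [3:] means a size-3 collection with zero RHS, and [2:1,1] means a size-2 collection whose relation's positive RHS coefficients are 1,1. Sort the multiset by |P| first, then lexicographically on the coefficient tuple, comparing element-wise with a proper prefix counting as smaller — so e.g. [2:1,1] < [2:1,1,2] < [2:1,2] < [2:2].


Δ(Σ) — 8 vertices, 5 min non-faces:

  • {2,6}:  v_{2} + v_{6} = v_{7}  →  sig = [2:1]
  • {3,4}:  v_{3} + v_{4} = v_{2}  →  sig = [2:1]
  • {3,6}:  v_{3} + v_{6} = v_{1} + v_{5} + 2·v_{7} + v_{8}  →  sig = [2:1,1,1,2]
  • {1,4,5,7,8}:  v_{1} + v_{4} + v_{5} + v_{7} + v_{8} = 0  →  sig = [5:]
  • {1,2,5,7,8}:  v_{1} + v_{2} + v_{5} + v_{7} + v_{8} = v_{3}  →  sig = [5:1]

so the primitive-relation signature multiset is
[[2:1], [2:1], [2:1,1,1,2], [5:], [5:1]]


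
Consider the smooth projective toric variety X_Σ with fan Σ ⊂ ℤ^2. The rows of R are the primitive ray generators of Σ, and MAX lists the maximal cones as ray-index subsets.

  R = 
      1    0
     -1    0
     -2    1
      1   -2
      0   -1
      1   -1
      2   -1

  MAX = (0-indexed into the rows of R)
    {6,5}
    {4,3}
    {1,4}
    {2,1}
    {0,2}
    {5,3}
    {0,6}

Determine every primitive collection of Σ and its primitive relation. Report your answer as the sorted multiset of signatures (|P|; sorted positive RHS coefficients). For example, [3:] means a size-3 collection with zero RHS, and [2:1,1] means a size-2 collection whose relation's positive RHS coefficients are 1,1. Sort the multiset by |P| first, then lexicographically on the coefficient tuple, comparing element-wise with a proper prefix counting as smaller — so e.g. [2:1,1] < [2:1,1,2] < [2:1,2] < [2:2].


14 minimal non-faces of Δ(Σ) (on 7 rays):

  {0,1}:  v_{0} + v_{1} = 0  →  sig = [2:]
  {2,6}:  v_{2} + v_{6} = 0  →  sig = [2:]
  {0,4}:  v_{0} + v_{4} = v_{5}  →  sig = [2:1]
  {0,5}:  v_{0} + v_{5} = v_{6}  →  sig = [2:1]
  {1,5}:  v_{1} + v_{5} = v_{4}  →  sig = [2:1]
  {1,6}:  v_{1} + v_{6} = v_{5}  →  sig = [2:1]
  {2,5}:  v_{2} + v_{5} = v_{1}  →  sig = [2:1]
  {4,5}:  v_{4} + v_{5} = v_{3}  →  sig = [2:1]
  {2,3}:  v_{2} + v_{3} = v_{1} + v_{4}  →  sig = [2:1,1]
  {0,3}:  v_{0} + v_{3} = 2·v_{5}  →  sig = [2:2]
  {1,3}:  v_{1} + v_{3} = 2·v_{4}  →  sig = [2:2]
  {2,4}:  v_{2} + v_{4} = 2·v_{1}  →  sig = [2:2]
  {4,6}:  v_{4} + v_{6} = 2·v_{5}  →  sig = [2:2]
  {3,6}:  v_{3} + v_{6} = 3·v_{5}  →  sig = [2:3]

Hence PRS(X_Σ) =
[[2:], [2:], [2:1], [2:1], [2:1], [2:1], [2:1], [2:1], [2:1,1], [2:2], [2:2], [2:2], [2:2], [2:3]]


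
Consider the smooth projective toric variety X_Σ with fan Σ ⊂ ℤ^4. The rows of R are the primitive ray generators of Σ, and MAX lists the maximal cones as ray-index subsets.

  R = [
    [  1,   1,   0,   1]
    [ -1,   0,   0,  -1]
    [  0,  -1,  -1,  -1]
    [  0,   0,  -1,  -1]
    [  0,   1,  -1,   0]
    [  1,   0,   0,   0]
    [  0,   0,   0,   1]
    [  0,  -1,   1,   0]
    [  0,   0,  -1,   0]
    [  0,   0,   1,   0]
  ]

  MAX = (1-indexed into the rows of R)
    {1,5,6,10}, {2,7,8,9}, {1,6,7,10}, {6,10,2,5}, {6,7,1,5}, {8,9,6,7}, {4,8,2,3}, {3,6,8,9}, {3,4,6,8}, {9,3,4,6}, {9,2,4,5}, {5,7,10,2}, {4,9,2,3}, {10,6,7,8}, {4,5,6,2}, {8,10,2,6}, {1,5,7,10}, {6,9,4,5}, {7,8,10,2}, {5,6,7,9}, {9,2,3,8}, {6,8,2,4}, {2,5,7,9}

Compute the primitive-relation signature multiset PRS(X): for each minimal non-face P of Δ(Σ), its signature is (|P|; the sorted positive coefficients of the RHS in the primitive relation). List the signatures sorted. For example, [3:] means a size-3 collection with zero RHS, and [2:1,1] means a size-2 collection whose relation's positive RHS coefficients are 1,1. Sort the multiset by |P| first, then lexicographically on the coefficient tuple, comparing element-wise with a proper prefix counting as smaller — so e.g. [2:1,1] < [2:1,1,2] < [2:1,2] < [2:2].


17 minimal non-faces of Δ(Σ) (on 10 rays):

  P={5,8}:  v_{5} + v_{8} = 0  ⟹  sig = [2:]
  P={9,10}:  v_{9} + v_{10} = 0  ⟹  sig = [2:]
  P={4,7}:  v_{4} + v_{7} = v_{9}  ⟹  sig = [2:1]
  P={1,2}:  v_{1} + v_{2} = v_{5} + v_{10}  ⟹  sig = [2:1,1]
  P={1,3}:  v_{1} + v_{3} = v_{6} + v_{9}  ⟹  sig = [2:1,1]
  P={1,4}:  v_{1} + v_{4} = v_{5} + v_{6}  ⟹  sig = [2:1,1]
  P={3,5}:  v_{3} + v_{5} = v_{4} + v_{9}  ⟹  sig = [2:1,1]
  P={3,10}:  v_{3} + v_{10} = v_{4} + v_{8}  ⟹  sig = [2:1,1]
  P={4,10}:  v_{4} + v_{10} = v_{2} + v_{6}  ⟹  sig = [2:1,1]
  P={1,8}:  v_{1} + v_{8} = v_{6} + v_{7} + v_{10}  ⟹  sig = [2:1,1,1]
  P={1,9}:  v_{1} + v_{9} = v_{5} + v_{6} + v_{7}  ⟹  sig = [2:1,1,1]
  P={3,7}:  v_{3} + v_{7} = v_{8} + 2·v_{9}  ⟹  sig = [2:1,2]
  P={2,6,7}:  v_{2} + v_{6} + v_{7} = 0  ⟹  sig = [3:]
  P={2,6,9}:  v_{2} + v_{6} + v_{9} = v_{4}  ⟹  sig = [3:1]
  P={4,8,9}:  v_{4} + v_{8} + v_{9} = v_{3}  ⟹  sig = [3:1]
  P={2,3,6}:  v_{2} + v_{3} + v_{6} = 2·v_{4} + v_{8}  ⟹  sig = [3:1,2]
  P={5,6,7,10}:  v_{5} + v_{6} + v_{7} + v_{10} = v_{1}  ⟹  sig = [4:1]

Sorted signature multiset PRS(X):
    |P|=2: 12 collections, coeffs (), (), (1), (1,1), (1,1), (1,1), (1,1), (1,1), (1,1), (1,1,1), (1,1,1), (1,2)
    |P|=3: 4 collections, coeffs (), (1), (1), (1,2)
    |P|=4: 1 collection, coeffs (1)


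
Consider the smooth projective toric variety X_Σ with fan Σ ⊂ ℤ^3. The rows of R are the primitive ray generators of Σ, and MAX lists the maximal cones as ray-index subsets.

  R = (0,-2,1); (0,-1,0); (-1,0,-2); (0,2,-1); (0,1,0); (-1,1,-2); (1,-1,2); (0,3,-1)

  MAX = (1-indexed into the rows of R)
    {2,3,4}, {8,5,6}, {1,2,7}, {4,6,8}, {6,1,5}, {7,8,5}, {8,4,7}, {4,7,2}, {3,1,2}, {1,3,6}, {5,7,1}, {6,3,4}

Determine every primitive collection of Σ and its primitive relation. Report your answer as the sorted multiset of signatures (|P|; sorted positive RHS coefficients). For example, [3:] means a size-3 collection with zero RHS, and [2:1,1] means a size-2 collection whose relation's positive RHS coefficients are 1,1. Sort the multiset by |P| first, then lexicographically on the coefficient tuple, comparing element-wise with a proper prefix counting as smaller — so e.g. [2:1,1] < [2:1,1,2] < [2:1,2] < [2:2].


10 minimal non-faces of Δ(Σ) (on 8 rays):

  P = {1,4}:  v_{1} + v_{4} = 0 ; sig = [2:]
  P = {2,5}:  v_{2} + v_{5} = 0 ; sig = [2:]
  P = {6,7}:  v_{6} + v_{7} = 0 ; sig = [2:]
  P = {1,8}:  v_{1} + v_{8} = v_{5} ; sig = [2:1]
  P = {2,6}:  v_{2} + v_{6} = v_{3} ; sig = [2:1]
  P = {2,8}:  v_{2} + v_{8} = v_{4} ; sig = [2:1]
  P = {3,5}:  v_{3} + v_{5} = v_{6} ; sig = [2:1]
  P = {3,7}:  v_{3} + v_{7} = v_{2} ; sig = [2:1]
  P = {4,5}:  v_{4} + v_{5} = v_{8} ; sig = [2:1]
  P = {3,8}:  v_{3} + v_{8} = v_{4} + v_{6} ; sig = [2:1,1]

so the primitive-relation signature multiset is
[[2:], [2:], [2:], [2:1], [2:1], [2:1], [2:1], [2:1], [2:1], [2:1,1]]


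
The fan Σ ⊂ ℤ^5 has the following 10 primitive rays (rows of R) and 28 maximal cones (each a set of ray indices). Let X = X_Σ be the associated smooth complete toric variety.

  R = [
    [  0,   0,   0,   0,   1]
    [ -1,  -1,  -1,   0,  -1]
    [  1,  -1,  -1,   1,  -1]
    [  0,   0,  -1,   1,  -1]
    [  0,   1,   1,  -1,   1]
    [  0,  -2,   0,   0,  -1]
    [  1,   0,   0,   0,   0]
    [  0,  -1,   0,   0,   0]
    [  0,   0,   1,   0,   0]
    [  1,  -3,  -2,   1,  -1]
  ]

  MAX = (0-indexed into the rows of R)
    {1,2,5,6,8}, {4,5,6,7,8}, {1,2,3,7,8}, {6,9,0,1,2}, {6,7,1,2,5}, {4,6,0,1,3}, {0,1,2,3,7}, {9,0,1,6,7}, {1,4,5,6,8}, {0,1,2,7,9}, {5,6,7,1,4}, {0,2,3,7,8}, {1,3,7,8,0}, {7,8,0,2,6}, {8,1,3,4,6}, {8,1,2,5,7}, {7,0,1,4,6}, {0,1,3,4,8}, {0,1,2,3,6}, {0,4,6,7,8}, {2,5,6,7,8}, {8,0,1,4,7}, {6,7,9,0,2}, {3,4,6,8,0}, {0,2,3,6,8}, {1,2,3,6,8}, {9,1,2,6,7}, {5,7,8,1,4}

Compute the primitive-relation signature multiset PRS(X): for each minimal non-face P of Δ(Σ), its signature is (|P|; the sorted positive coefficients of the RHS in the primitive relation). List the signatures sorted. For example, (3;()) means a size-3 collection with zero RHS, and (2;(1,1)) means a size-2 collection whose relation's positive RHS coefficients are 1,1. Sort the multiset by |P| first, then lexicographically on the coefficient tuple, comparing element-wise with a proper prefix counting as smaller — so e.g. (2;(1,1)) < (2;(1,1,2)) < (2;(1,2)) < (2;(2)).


13 collections generate NE(X_Σ); each relation:

  P={2,4}:  v_{2} + v_{4} = v_{6}  ⇒ sig = (2;(1))
  P={3,5}:  v_{3} + v_{5} = v_{1} + v_{2} + v_{8}  ⇒ sig = (2;(1,1,1))
  P={4,9}:  v_{4} + v_{9} = v_{0} + v_{1} + 2·v_{6} + v_{7}  ⇒ sig = (2;(1,1,1,2))
  P={5,9}:  v_{5} + v_{9} = v_{1} + v_{2} + v_{6} + 3·v_{7}  ⇒ sig = (2;(1,1,1,3))
  P={3,9}:  v_{3} + v_{9} = v_{0} + v_{1} + 2·v_{2}  ⇒ sig = (2;(1,1,2))
  P={8,9}:  v_{8} + v_{9} = v_{2} + 2·v_{7}  ⇒ sig = (2;(1,2))
  P={0,5}:  v_{0} + v_{5} = 2·v_{7}  ⇒ sig = (2;(2))
  P={3,4,7}:  v_{3} + v_{4} + v_{7} = 0  ⇒ sig = (3;())
  P={3,6,7}:  v_{3} + v_{6} + v_{7} = v_{2}  ⇒ sig = (3;(1))
  P={0,1,6,8}:  v_{0} + v_{1} + v_{6} + v_{8} = v_{7}  ⇒ sig = (4;(1))
  P={1,6,7,8}:  v_{1} + v_{6} + v_{7} + v_{8} = v_{5}  ⇒ sig = (4;(1))
  P={0,1,2,8}:  v_{0} + v_{1} + v_{2} + v_{8} = v_{3} + 2·v_{7}  ⇒ sig = (4;(1,2))
  P={0,1,2,6,7}:  v_{0} + v_{1} + v_{2} + v_{6} + v_{7} = v_{9}  ⇒ sig = (5;(1))

Signatures (|P|; sorted positive RHS coefficients), sorted:
    |P|=2: 7 collections, coeffs (1), (1,1,1), (1,1,1,2), (1,1,1,3), (1,1,2), (1,2), (2)
    |P|=3: 2 collections, coeffs (), (1)
    |P|=4: 3 collections, coeffs (1), (1), (1,2)
    |P|=5: 1 collection, coeffs (1)


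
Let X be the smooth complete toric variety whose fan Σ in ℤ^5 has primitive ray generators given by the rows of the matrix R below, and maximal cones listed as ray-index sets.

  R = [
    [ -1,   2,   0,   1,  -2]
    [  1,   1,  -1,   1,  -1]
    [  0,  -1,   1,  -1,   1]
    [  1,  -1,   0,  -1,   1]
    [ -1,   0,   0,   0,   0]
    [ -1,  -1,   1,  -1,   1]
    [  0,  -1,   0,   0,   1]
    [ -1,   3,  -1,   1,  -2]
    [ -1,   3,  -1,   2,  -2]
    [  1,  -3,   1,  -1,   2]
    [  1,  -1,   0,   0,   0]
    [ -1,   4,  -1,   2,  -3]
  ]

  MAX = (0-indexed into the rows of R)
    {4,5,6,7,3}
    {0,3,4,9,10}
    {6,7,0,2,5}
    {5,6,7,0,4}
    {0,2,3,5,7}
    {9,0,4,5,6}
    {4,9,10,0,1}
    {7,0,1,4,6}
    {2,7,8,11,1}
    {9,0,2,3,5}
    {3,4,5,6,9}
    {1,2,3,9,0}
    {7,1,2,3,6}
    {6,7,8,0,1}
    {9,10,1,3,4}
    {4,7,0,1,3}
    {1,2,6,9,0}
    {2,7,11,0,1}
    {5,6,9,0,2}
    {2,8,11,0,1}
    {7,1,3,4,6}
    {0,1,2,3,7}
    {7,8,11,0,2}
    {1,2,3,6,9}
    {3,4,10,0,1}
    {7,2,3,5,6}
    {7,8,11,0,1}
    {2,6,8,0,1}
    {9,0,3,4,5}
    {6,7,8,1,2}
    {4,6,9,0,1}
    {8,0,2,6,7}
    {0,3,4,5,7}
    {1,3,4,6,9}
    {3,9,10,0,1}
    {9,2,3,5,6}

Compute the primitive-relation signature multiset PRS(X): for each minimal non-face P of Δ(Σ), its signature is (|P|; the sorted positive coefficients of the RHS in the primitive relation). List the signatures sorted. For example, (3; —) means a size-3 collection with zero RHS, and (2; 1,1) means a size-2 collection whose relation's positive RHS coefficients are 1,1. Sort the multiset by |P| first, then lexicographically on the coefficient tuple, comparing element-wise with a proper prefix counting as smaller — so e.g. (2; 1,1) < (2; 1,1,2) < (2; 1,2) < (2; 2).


22 minimal non-faces of Δ(Σ) (on 12 rays):

  {1,5}:  v_{1} + v_{5} = 0 — sig = (2; —)
  {7,9}:  v_{7} + v_{9} = 0 — sig = (2; —)
  {2,4}:  v_{2} + v_{4} = v_{5} — sig = (2; 1)
  {6,11}:  v_{6} + v_{11} = v_{8} — sig = (2; 1)
  {10,11}:  v_{10} + v_{11} = v_{0} + v_{1} — sig = (2; 1,1)
  {2,10}:  v_{2} + v_{10} = v_{0} + v_{3} + v_{9} — sig = (2; 1,1,1)
  {3,11}:  v_{3} + v_{11} = v_{1} + v_{2} + v_{7} — sig = (2; 1,1,1)
  {4,11}:  v_{4} + v_{11} = v_{0} + v_{6} + v_{7} — sig = (2; 1,1,1)
  {6,10}:  v_{6} + v_{10} = v_{1} + v_{4} + v_{9} — sig = (2; 1,1,1)
  {8,10}:  v_{8} + v_{10} = v_{0} + v_{1} + v_{6} — sig = (2; 1,1,1)
  {3,8}:  v_{3} + v_{8} = v_{1} + v_{2} + v_{6} + v_{7} — sig = (2; 1,1,1,1)
  {5,10}:  v_{5} + v_{10} = v_{0} + v_{3} + v_{4} + v_{9} — sig = (2; 1,1,1,1)
  {5,11}:  v_{5} + v_{11} = v_{0} + v_{2} + v_{6} + v_{7} — sig = (2; 1,1,1,1)
  {7,10}:  v_{7} + v_{10} = v_{0} + v_{1} + v_{3} + v_{4} — sig = (2; 1,1,1,1)
  {9,11}:  v_{9} + v_{11} = v_{0} + v_{1} + v_{2} + v_{6} — sig = (2; 1,1,1,1)
  {5,8}:  v_{5} + v_{8} = v_{0} + v_{2} + 2·v_{6} + v_{7} — sig = (2; 1,1,1,2)
  {8,9}:  v_{8} + v_{9} = v_{0} + v_{1} + v_{2} + 2·v_{6} — sig = (2; 1,1,1,2)
  {4,8}:  v_{4} + v_{8} = v_{0} + 2·v_{6} + v_{7} — sig = (2; 1,1,2)
  {0,3,6}:  v_{0} + v_{3} + v_{6} = 0 — sig = (3; —)
  {0,1,2,6,7}:  v_{0} + v_{1} + v_{2} + v_{6} + v_{7} = v_{11} — sig = (5; 1)
  {0,1,3,4,9}:  v_{0} + v_{1} + v_{3} + v_{4} + v_{9} = v_{10} — sig = (5; 1)
  {0,1,2,7,8}:  v_{0} + v_{1} + v_{2} + v_{7} + v_{8} = 2·v_{11} — sig = (5; 2)

so the primitive-relation signature multiset is
{ (2; —) ×2,  (2; 1) ×2,  (2; 1,1),  (2; 1,1,1) ×5,  (2; 1,1,1,1) ×5,  (2; 1,1,1,2) ×2,  (2; 1,1,2),  (3; —),  (5; 1) ×2,  (5; 2) }


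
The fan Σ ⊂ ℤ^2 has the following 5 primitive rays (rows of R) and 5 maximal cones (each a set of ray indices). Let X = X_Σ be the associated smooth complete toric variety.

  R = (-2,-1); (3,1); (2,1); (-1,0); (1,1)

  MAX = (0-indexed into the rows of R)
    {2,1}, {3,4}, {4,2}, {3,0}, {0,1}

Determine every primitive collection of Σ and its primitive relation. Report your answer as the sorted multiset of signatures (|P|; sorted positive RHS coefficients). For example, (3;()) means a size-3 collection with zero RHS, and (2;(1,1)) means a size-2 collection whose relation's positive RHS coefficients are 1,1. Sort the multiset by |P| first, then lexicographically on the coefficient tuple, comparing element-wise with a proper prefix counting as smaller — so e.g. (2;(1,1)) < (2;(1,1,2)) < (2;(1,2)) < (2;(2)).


Δ(Σ) — 5 vertices, 5 min non-faces:

  P = {0,2}:  v_{0} + v_{2} = 0  →  sig = (2;())
  P = {0,4}:  v_{0} + v_{4} = v_{3}  →  sig = (2;(1))
  P = {1,3}:  v_{1} + v_{3} = v_{2}  →  sig = (2;(1))
  P = {2,3}:  v_{2} + v_{3} = v_{4}  →  sig = (2;(1))
  P = {1,4}:  v_{1} + v_{4} = 2·v_{2}  →  sig = (2;(2))

Hence PRS(X_Σ) =
    |P|=2: 5 collections, coeffs (), (1), (1), (1), (2)
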